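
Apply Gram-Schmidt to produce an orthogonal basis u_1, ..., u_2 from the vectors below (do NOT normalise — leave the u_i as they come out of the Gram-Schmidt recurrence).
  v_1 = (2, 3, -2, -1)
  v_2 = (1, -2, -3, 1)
Orthogonal basis:
  u_1 = (2, 3, -2, -1)
  u_2 = (8/9, -13/6, -26/9, 19/18)

Apply the Gram-Schmidt recurrence
  u_1 = v_1
  u_i = v_i − Σ_{j<i} ((v_i · u_j) / (u_j · u_j)) · u_j.

Step by step this gives:
  u_1 = (2, 3, -2, -1)
  u_2 = (8/9, -13/6, -26/9, 19/18)

Orthogonality check:
  u_2 · u_1 = 0 (should be 0)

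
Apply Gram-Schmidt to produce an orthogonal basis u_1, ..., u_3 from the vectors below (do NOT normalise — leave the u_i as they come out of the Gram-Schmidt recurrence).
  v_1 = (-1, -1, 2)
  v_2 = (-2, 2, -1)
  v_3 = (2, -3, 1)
Orthogonal basis:
  u_1 = (-1, -1, 2)
  u_2 = (-7/3, 5/3, -1/3)
  u_3 = (-3/10, -1/2, -2/5)

Apply the Gram-Schmidt recurrence
  u_1 = v_1
  u_i = v_i − Σ_{j<i} ((v_i · u_j) / (u_j · u_j)) · u_j.

Step by step this gives:
  u_1 = (-1, -1, 2)
  u_2 = (-7/3, 5/3, -1/3)
  u_3 = (-3/10, -1/2, -2/5)

Orthogonality check:
  u_2 · u_1 = 0 (should be 0)
  u_3 · u_1 = 0 (should be 0)
  u_3 · u_2 = 0 (should be 0)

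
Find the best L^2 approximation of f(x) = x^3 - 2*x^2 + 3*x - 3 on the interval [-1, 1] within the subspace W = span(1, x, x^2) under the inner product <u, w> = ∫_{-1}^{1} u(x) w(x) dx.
g(x) = -2*x^2 + 18*x/5 - 3

The best approximation g ∈ W is the orthogonal projection of f onto W. Writing g = a_0 + a_1 x + a_2 x^2, the coefficients solve the normal equations G · a = b where
  G_{ij} = <φ_i, φ_j> and b_i = <f, φ_i>, with φ_0 = 1, φ_1 = x, φ_2 = x^2.
G =
  [2, 0, 2/3]
  [0, 2/3, 0]
  [2/3, 0, 2/5],
b = (-22/3, 12/5, -14/5).
Solving gives a_0 = -3, a_1 = 18/5, a_2 = -2, so
  g(x) = -2*x^2 + 18*x/5 - 3.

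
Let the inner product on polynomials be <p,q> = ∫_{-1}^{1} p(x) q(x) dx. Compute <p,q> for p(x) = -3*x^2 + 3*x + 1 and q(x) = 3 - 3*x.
<p,q> = -6

Expand the product: p(x)·q(x) = 9*x^3 - 18*x^2 + 6*x + 3.
∫_{-1}^{1} of each monomial x^k gives [2/(k+1) if k even, 0 if k odd]. Integrating term-by-term (or equivalently evaluating the antiderivative F(x) = 9*x^4/4 - 6*x^3 + 3*x^2 + 3*x at the endpoints):
  F(1) − F(−1) = 9/4 − (33/4) = -6.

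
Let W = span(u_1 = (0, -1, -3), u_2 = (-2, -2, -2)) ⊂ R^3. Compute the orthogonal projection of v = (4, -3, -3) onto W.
proj_W(v) = (2, 0, -4)

Set up U = [u_1 | ... | u_2] ∈ R^(3×2). The projector onto W = col(U) is P = U (U^T U)^(-1) U^T.
Compute U^T U =
  [10, 8]
  [8, 12],
and U^T v = (12, 4).
Solve U^T U · c = U^T v for the coefficients: c = (2, -1). The projection is proj_W(v) = U c.
Check: (v - proj_W(v)) · u_1 = 0  (should be 0).
Check: (v - proj_W(v)) · u_2 = 0  (should be 0).
Result: proj_W(v) = (2, 0, -4).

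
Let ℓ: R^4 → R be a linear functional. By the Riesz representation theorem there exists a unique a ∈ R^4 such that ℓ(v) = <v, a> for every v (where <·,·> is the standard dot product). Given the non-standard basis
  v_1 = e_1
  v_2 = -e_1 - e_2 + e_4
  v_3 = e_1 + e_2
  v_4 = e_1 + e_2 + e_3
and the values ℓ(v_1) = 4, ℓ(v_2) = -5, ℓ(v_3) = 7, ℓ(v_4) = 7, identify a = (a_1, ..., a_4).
a = (4, 3, 0, 2)

Write a = (a_1, ..., a_4) in the standard basis. For each basis vector v_i, ℓ(v_i) = <v_i, a> is a linear equation in the a_j's. Collect the n equations into a matrix system V a = ℓ, where row i of V is v_i (expressed in the standard basis). Since V is invertible (lower-triangular with 1s on the diagonal, up to permutation), solve by back-substitution:
  V =
[[1, 0, 0, 0],
 [-1, -1, 0, 1],
 [1, 1, 0, 0],
 [1, 1, 1, 0]]
  V a = (4, -5, 7, 7)
Solving gives a = (4, 3, 0, 2).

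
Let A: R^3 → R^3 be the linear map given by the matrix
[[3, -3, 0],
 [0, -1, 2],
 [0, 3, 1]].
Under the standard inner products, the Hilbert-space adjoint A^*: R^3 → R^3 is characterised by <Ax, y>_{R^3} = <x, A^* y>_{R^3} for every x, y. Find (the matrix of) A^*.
A^* = A^T =
[[3, 0, 0],
 [-3, -1, 3],
 [0, 2, 1]]

For real matrices with standard dot products, the defining identity <Ax, y> = <x, A^* y> gives (Ax)^T y = x^T (A^*) y, i.e. x^T A^T y = x^T (A^*) y. Since this holds for all x, y, we must have A^* = A^T. Therefore
A^* =
[[3, 0, 0],
 [-3, -1, 3],
 [0, 2, 1]].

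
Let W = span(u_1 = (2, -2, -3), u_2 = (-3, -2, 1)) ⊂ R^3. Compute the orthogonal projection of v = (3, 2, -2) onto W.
proj_W(v) = (719/213, 356/213, -326/213)

Set up U = [u_1 | ... | u_2] ∈ R^(3×2). The projector onto W = col(U) is P = U (U^T U)^(-1) U^T.
Compute U^T U =
  [17, -5]
  [-5, 14],
and U^T v = (8, -15).
Solve U^T U · c = U^T v for the coefficients: c = (37/213, -215/213). The projection is proj_W(v) = U c.
Check: (v - proj_W(v)) · u_1 = 0  (should be 0).
Check: (v - proj_W(v)) · u_2 = 0  (should be 0).
Result: proj_W(v) = (719/213, 356/213, -326/213).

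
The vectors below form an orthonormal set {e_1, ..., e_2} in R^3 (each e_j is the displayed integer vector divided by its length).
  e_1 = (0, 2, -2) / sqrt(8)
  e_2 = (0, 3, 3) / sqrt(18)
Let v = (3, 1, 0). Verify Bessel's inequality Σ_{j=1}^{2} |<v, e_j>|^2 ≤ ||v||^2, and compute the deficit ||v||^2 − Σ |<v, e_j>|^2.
Σ |<v, e_j>|^2 = 1; ||v||^2 = 10; deficit = 9

Write each e_j = u_j / sqrt(<u_j, u_j>) where u_j is the displayed integer vector. Then <v, e_j> = <v, u_j> / sqrt(<u_j, u_j>), so |<v, e_j>|^2 = <v, u_j>^2 / <u_j, u_j>.
Coefficients: <v, e_1> = 2/sqrt(8), <v, e_2> = 3/sqrt(18).
Square and sum: Σ |<v, e_j>|^2 = 1.
Compute ||v||^2 = v·v = 10.
Deficit = 10 − 1 = 9 ≥ 0, confirming Bessel's inequality. (The deficit equals ||v − Σ <v,e_j> e_j||^2, the squared distance from v to span{e_j}.)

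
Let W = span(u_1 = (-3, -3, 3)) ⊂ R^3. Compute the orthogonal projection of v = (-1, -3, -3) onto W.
proj_W(v) = (-1/3, -1/3, 1/3)

Set up U = [u_1 | ... | u_1] ∈ R^(3×1). The projector onto W = col(U) is P = U (U^T U)^(-1) U^T.
Compute U^T U =
  [27],
and U^T v = (3).
Solve U^T U · c = U^T v for the coefficients: c = (1/9). The projection is proj_W(v) = U c.
Check: (v - proj_W(v)) · u_1 = 0  (should be 0).
Result: proj_W(v) = (-1/3, -1/3, 1/3).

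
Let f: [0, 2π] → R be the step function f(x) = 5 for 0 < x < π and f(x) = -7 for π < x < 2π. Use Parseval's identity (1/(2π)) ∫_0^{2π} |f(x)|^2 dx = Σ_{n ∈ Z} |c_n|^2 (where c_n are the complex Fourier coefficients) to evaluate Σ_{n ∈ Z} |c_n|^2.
Σ |c_n|^2 = 37

Parseval equates the L^2 energy of f (normalised by 1/(2π)) with the ℓ^2 sum of its Fourier coefficients: (1/(2π)) ∫_0^{2π} |f|^2 = Σ |c_n|^2.
Compute the left side: (1/(2π)) [∫_0^π 5^2 dx + ∫_π^{2π} (-7)^2 dx] = (1/(2π)) · (25π + 49π) = (25 + 49)/2 = 37.
So Σ_{n ∈ Z} |c_n|^2 = 37.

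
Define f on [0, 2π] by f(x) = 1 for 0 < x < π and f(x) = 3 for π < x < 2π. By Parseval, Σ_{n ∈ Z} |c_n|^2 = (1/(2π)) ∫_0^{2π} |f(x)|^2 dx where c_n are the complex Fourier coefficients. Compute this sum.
Σ |c_n|^2 = 5

Parseval equates the L^2 energy of f (normalised by 1/(2π)) with the ℓ^2 sum of its Fourier coefficients: (1/(2π)) ∫_0^{2π} |f|^2 = Σ |c_n|^2.
Compute the left side: (1/(2π)) [∫_0^π 1^2 dx + ∫_π^{2π} 3^2 dx] = (1/(2π)) · (1π + 9π) = (1 + 9)/2 = 5.
So Σ_{n ∈ Z} |c_n|^2 = 5.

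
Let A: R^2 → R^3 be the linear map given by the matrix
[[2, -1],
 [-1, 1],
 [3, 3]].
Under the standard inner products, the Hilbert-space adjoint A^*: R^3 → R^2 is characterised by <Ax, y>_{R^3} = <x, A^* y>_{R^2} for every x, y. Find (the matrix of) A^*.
A^* = A^T =
[[2, -1, 3],
 [-1, 1, 3]]

For real matrices with standard dot products, the defining identity <Ax, y> = <x, A^* y> gives (Ax)^T y = x^T (A^*) y, i.e. x^T A^T y = x^T (A^*) y. Since this holds for all x, y, we must have A^* = A^T. Therefore
A^* =
[[2, -1, 3],
 [-1, 1, 3]].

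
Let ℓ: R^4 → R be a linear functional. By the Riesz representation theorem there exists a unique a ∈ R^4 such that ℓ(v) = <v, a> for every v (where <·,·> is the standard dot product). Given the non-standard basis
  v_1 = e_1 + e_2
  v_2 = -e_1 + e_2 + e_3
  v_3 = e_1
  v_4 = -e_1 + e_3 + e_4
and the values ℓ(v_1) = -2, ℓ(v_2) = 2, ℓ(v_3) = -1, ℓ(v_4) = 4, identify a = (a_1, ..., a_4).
a = (-1, -1, 2, 1)

Write a = (a_1, ..., a_4) in the standard basis. For each basis vector v_i, ℓ(v_i) = <v_i, a> is a linear equation in the a_j's. Collect the n equations into a matrix system V a = ℓ, where row i of V is v_i (expressed in the standard basis). Since V is invertible (lower-triangular with 1s on the diagonal, up to permutation), solve by back-substitution:
  V =
[[1, 1, 0, 0],
 [-1, 1, 1, 0],
 [1, 0, 0, 0],
 [-1, 0, 1, 1]]
  V a = (-2, 2, -1, 4)
Solving gives a = (-1, -1, 2, 1).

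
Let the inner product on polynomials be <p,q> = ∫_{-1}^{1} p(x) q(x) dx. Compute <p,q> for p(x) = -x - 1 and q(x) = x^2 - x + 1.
<p,q> = -2

Expand the product: p(x)·q(x) = -x^3 - 1.
∫_{-1}^{1} of each monomial x^k gives [2/(k+1) if k even, 0 if k odd]. Integrating term-by-term (or equivalently evaluating the antiderivative F(x) = -x^4/4 - x at the endpoints):
  F(1) − F(−1) = -5/4 − (3/4) = -2.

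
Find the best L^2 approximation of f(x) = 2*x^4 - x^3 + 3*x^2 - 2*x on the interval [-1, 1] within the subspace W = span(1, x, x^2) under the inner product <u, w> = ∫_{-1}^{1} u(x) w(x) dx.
g(x) = 33*x^2/7 - 13*x/5 - 6/35

The best approximation g ∈ W is the orthogonal projection of f onto W. Writing g = a_0 + a_1 x + a_2 x^2, the coefficients solve the normal equations G · a = b where
  G_{ij} = <φ_i, φ_j> and b_i = <f, φ_i>, with φ_0 = 1, φ_1 = x, φ_2 = x^2.
G =
  [2, 0, 2/3]
  [0, 2/3, 0]
  [2/3, 0, 2/5],
b = (14/5, -26/15, 62/35).
Solving gives a_0 = -6/35, a_1 = -13/5, a_2 = 33/7, so
  g(x) = 33*x^2/7 - 13*x/5 - 6/35.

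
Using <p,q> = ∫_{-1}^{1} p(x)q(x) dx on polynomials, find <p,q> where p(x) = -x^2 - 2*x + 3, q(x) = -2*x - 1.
<p,q> = -8/3

Expand the product: p(x)·q(x) = 2*x^3 + 5*x^2 - 4*x - 3.
∫_{-1}^{1} of each monomial x^k gives [2/(k+1) if k even, 0 if k odd]. Integrating term-by-term (or equivalently evaluating the antiderivative F(x) = x^4/2 + 5*x^3/3 - 2*x^2 - 3*x at the endpoints):
  F(1) − F(−1) = -17/6 − (-1/6) = -8/3.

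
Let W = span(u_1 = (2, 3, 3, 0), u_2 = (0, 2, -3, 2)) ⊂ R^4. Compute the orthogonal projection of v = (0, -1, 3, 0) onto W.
proj_W(v) = (138/365, -241/365, 879/365, -448/365)

Set up U = [u_1 | ... | u_2] ∈ R^(4×2). The projector onto W = col(U) is P = U (U^T U)^(-1) U^T.
Compute U^T U =
  [22, -3]
  [-3, 17],
and U^T v = (6, -11).
Solve U^T U · c = U^T v for the coefficients: c = (69/365, -224/365). The projection is proj_W(v) = U c.
Check: (v - proj_W(v)) · u_1 = 0  (should be 0).
Check: (v - proj_W(v)) · u_2 = 0  (should be 0).
Result: proj_W(v) = (138/365, -241/365, 879/365, -448/365).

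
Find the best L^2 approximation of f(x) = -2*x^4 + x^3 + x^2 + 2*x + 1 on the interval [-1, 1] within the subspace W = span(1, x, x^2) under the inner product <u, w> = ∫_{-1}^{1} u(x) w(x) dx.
g(x) = -5*x^2/7 + 13*x/5 + 41/35

The best approximation g ∈ W is the orthogonal projection of f onto W. Writing g = a_0 + a_1 x + a_2 x^2, the coefficients solve the normal equations G · a = b where
  G_{ij} = <φ_i, φ_j> and b_i = <f, φ_i>, with φ_0 = 1, φ_1 = x, φ_2 = x^2.
G =
  [2, 0, 2/3]
  [0, 2/3, 0]
  [2/3, 0, 2/5],
b = (28/15, 26/15, 52/105).
Solving gives a_0 = 41/35, a_1 = 13/5, a_2 = -5/7, so
  g(x) = -5*x^2/7 + 13*x/5 + 41/35.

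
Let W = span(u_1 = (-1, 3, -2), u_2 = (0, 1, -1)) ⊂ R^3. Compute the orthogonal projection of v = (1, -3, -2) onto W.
proj_W(v) = (7/3, -5/3, -2/3)

Set up U = [u_1 | ... | u_2] ∈ R^(3×2). The projector onto W = col(U) is P = U (U^T U)^(-1) U^T.
Compute U^T U =
  [14, 5]
  [5, 2],
and U^T v = (-6, -1).
Solve U^T U · c = U^T v for the coefficients: c = (-7/3, 16/3). The projection is proj_W(v) = U c.
Check: (v - proj_W(v)) · u_1 = 0  (should be 0).
Check: (v - proj_W(v)) · u_2 = 0  (should be 0).
Result: proj_W(v) = (7/3, -5/3, -2/3).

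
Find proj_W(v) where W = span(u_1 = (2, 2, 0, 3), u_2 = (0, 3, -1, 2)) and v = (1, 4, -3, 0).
proj_W(v) = (-40/47, 325/94, -135/94, 75/47)

Set up U = [u_1 | ... | u_2] ∈ R^(4×2). The projector onto W = col(U) is P = U (U^T U)^(-1) U^T.
Compute U^T U =
  [17, 12]
  [12, 14],
and U^T v = (10, 15).
Solve U^T U · c = U^T v for the coefficients: c = (-20/47, 135/94). The projection is proj_W(v) = U c.
Check: (v - proj_W(v)) · u_1 = 0  (should be 0).
Check: (v - proj_W(v)) · u_2 = 0  (should be 0).
Result: proj_W(v) = (-40/47, 325/94, -135/94, 75/47).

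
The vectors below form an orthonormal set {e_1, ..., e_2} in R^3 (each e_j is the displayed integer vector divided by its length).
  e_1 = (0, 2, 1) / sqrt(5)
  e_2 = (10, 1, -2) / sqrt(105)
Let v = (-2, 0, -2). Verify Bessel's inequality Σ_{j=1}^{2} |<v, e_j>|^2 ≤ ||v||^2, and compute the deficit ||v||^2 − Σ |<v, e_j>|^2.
Σ |<v, e_j>|^2 = 68/21; ||v||^2 = 8; deficit = 100/21

Write each e_j = u_j / sqrt(<u_j, u_j>) where u_j is the displayed integer vector. Then <v, e_j> = <v, u_j> / sqrt(<u_j, u_j>), so |<v, e_j>|^2 = <v, u_j>^2 / <u_j, u_j>.
Coefficients: <v, e_1> = -2/sqrt(5), <v, e_2> = -16/sqrt(105).
Square and sum: Σ |<v, e_j>|^2 = 68/21.
Compute ||v||^2 = v·v = 8.
Deficit = 8 − 68/21 = 100/21 ≥ 0, confirming Bessel's inequality. (The deficit equals ||v − Σ <v,e_j> e_j||^2, the squared distance from v to span{e_j}.)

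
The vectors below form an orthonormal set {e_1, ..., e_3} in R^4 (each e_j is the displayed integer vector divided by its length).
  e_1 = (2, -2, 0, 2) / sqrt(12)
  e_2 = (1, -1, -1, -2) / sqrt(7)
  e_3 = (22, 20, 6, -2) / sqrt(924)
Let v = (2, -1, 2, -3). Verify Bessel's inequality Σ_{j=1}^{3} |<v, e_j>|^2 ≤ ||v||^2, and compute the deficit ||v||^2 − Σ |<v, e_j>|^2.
Σ |<v, e_j>|^2 = 98/11; ||v||^2 = 18; deficit = 100/11

Write each e_j = u_j / sqrt(<u_j, u_j>) where u_j is the displayed integer vector. Then <v, e_j> = <v, u_j> / sqrt(<u_j, u_j>), so |<v, e_j>|^2 = <v, u_j>^2 / <u_j, u_j>.
Coefficients: <v, e_1> = 0/sqrt(12), <v, e_2> = 7/sqrt(7), <v, e_3> = 42/sqrt(924).
Square and sum: Σ |<v, e_j>|^2 = 98/11.
Compute ||v||^2 = v·v = 18.
Deficit = 18 − 98/11 = 100/11 ≥ 0, confirming Bessel's inequality. (The deficit equals ||v − Σ <v,e_j> e_j||^2, the squared distance from v to span{e_j}.)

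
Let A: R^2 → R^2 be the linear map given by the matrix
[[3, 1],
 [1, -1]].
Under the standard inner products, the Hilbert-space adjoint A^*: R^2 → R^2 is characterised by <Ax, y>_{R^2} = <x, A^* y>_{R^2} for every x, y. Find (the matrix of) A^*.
A^* = A^T =
[[3, 1],
 [1, -1]]

For real matrices with standard dot products, the defining identity <Ax, y> = <x, A^* y> gives (Ax)^T y = x^T (A^*) y, i.e. x^T A^T y = x^T (A^*) y. Since this holds for all x, y, we must have A^* = A^T. Therefore
A^* =
[[3, 1],
 [1, -1]].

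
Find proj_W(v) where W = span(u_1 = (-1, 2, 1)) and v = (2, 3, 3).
proj_W(v) = (-7/6, 7/3, 7/6)

Set up U = [u_1 | ... | u_1] ∈ R^(3×1). The projector onto W = col(U) is P = U (U^T U)^(-1) U^T.
Compute U^T U =
  [6],
and U^T v = (7).
Solve U^T U · c = U^T v for the coefficients: c = (7/6). The projection is proj_W(v) = U c.
Check: (v - proj_W(v)) · u_1 = 0  (should be 0).
Result: proj_W(v) = (-7/6, 7/3, 7/6).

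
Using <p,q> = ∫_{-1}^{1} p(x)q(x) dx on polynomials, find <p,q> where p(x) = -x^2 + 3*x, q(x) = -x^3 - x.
<p,q> = -16/5

Expand the product: p(x)·q(x) = x^5 - 3*x^4 + x^3 - 3*x^2.
∫_{-1}^{1} of each monomial x^k gives [2/(k+1) if k even, 0 if k odd]. Integrating term-by-term (or equivalently evaluating the antiderivative F(x) = x^6/6 - 3*x^5/5 + x^4/4 - x^3 at the endpoints):
  F(1) − F(−1) = -71/60 − (121/60) = -16/5.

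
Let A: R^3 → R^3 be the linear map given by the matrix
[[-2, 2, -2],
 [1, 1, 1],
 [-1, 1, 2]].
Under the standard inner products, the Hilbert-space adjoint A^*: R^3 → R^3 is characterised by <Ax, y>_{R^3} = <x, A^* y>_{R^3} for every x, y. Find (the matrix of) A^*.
A^* = A^T =
[[-2, 1, -1],
 [2, 1, 1],
 [-2, 1, 2]]

For real matrices with standard dot products, the defining identity <Ax, y> = <x, A^* y> gives (Ax)^T y = x^T (A^*) y, i.e. x^T A^T y = x^T (A^*) y. Since this holds for all x, y, we must have A^* = A^T. Therefore
A^* =
[[-2, 1, -1],
 [2, 1, 1],
 [-2, 1, 2]].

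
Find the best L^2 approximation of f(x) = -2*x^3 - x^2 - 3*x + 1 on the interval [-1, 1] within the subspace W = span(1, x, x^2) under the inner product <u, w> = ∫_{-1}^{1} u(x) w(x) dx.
g(x) = -x^2 - 21*x/5 + 1

The best approximation g ∈ W is the orthogonal projection of f onto W. Writing g = a_0 + a_1 x + a_2 x^2, the coefficients solve the normal equations G · a = b where
  G_{ij} = <φ_i, φ_j> and b_i = <f, φ_i>, with φ_0 = 1, φ_1 = x, φ_2 = x^2.
G =
  [2, 0, 2/3]
  [0, 2/3, 0]
  [2/3, 0, 2/5],
b = (4/3, -14/5, 4/15).
Solving gives a_0 = 1, a_1 = -21/5, a_2 = -1, so
  g(x) = -x^2 - 21*x/5 + 1.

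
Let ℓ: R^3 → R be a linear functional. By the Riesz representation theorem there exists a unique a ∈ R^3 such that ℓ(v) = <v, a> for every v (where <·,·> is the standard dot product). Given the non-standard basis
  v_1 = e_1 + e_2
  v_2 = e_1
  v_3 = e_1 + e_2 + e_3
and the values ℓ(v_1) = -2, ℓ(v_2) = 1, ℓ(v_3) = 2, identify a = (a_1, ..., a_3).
a = (1, -3, 4)

Write a = (a_1, ..., a_3) in the standard basis. For each basis vector v_i, ℓ(v_i) = <v_i, a> is a linear equation in the a_j's. Collect the n equations into a matrix system V a = ℓ, where row i of V is v_i (expressed in the standard basis). Since V is invertible (lower-triangular with 1s on the diagonal, up to permutation), solve by back-substitution:
  V =
[[1, 1, 0],
 [1, 0, 0],
 [1, 1, 1]]
  V a = (-2, 1, 2)
Solving gives a = (1, -3, 4).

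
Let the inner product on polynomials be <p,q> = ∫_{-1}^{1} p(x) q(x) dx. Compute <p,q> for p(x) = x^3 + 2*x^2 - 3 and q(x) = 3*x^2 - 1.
<p,q> = 16/15

Expand the product: p(x)·q(x) = 3*x^5 + 6*x^4 - x^3 - 11*x^2 + 3.
∫_{-1}^{1} of each monomial x^k gives [2/(k+1) if k even, 0 if k odd]. Integrating term-by-term (or equivalently evaluating the antiderivative F(x) = x^6/2 + 6*x^5/5 - x^4/4 - 11*x^3/3 + 3*x at the endpoints):
  F(1) − F(−1) = 47/60 − (-17/60) = 16/15.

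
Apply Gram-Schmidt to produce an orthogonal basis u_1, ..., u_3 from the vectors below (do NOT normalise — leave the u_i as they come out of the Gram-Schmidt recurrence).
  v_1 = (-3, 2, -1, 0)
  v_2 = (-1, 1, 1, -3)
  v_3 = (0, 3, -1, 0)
Orthogonal basis:
  u_1 = (-3, 2, -1, 0)
  u_2 = (-1/7, 3/7, 9/7, -3)
  u_3 = (3/2, 2, -1/2, 0)

Apply the Gram-Schmidt recurrence
  u_1 = v_1
  u_i = v_i − Σ_{j<i} ((v_i · u_j) / (u_j · u_j)) · u_j.

Step by step this gives:
  u_1 = (-3, 2, -1, 0)
  u_2 = (-1/7, 3/7, 9/7, -3)
  u_3 = (3/2, 2, -1/2, 0)

Orthogonality check:
  u_2 · u_1 = 0 (should be 0)
  u_3 · u_1 = 0 (should be 0)
  u_3 · u_2 = 0 (should be 0)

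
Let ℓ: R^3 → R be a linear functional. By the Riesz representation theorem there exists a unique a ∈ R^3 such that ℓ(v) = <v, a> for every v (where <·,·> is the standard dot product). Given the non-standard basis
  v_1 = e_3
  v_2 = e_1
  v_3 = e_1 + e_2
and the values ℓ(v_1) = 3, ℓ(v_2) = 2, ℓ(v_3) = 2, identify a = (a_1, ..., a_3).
a = (2, 0, 3)

Write a = (a_1, ..., a_3) in the standard basis. For each basis vector v_i, ℓ(v_i) = <v_i, a> is a linear equation in the a_j's. Collect the n equations into a matrix system V a = ℓ, where row i of V is v_i (expressed in the standard basis). Since V is invertible (lower-triangular with 1s on the diagonal, up to permutation), solve by back-substitution:
  V =
[[0, 0, 1],
 [1, 0, 0],
 [1, 1, 0]]
  V a = (3, 2, 2)
Solving gives a = (2, 0, 3).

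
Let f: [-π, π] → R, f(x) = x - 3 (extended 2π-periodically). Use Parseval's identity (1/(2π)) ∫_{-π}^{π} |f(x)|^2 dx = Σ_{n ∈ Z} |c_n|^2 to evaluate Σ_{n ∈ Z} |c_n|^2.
Σ |c_n|^2 = π^2/3 + 9

Expand and integrate term by term over [-π, π]:
  ∫ (x)^2 dx = 1·(2π^3/3); ∫ 2·1·(-3)·x dx = 0 (odd integrand); ∫ (-3)^2 dx = 9·2π.
So (1/(2π)) ∫_{-π}^{π} (x - 3)^2 dx = 1π^2/3 + 9 = π^2/3 + 9.
Parseval ⇒ Σ |c_n|^2 = π^2/3 + 9.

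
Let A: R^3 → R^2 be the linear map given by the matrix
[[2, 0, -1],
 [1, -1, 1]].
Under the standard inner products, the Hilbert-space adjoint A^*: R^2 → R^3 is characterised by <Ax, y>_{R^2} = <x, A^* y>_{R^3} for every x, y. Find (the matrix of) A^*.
A^* = A^T =
[[2, 1],
 [0, -1],
 [-1, 1]]

For real matrices with standard dot products, the defining identity <Ax, y> = <x, A^* y> gives (Ax)^T y = x^T (A^*) y, i.e. x^T A^T y = x^T (A^*) y. Since this holds for all x, y, we must have A^* = A^T. Therefore
A^* =
[[2, 1],
 [0, -1],
 [-1, 1]].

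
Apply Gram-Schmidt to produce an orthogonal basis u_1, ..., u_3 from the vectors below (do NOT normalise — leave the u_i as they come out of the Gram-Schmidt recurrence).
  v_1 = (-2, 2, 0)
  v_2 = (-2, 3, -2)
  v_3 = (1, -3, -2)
Orthogonal basis:
  u_1 = (-2, 2, 0)
  u_2 = (1/2, 1/2, -2)
  u_3 = (-4/3, -4/3, -2/3)

Apply the Gram-Schmidt recurrence
  u_1 = v_1
  u_i = v_i − Σ_{j<i} ((v_i · u_j) / (u_j · u_j)) · u_j.

Step by step this gives:
  u_1 = (-2, 2, 0)
  u_2 = (1/2, 1/2, -2)
  u_3 = (-4/3, -4/3, -2/3)

Orthogonality check:
  u_2 · u_1 = 0 (should be 0)
  u_3 · u_1 = 0 (should be 0)
  u_3 · u_2 = 0 (should be 0)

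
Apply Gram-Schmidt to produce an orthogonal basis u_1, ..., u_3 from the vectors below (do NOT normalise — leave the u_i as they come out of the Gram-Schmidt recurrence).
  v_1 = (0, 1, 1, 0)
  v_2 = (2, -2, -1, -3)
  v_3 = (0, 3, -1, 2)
Orthogonal basis:
  u_1 = (0, 1, 1, 0)
  u_2 = (2, -1/2, 1/2, -3)
  u_3 = (32/27, 46/27, -46/27, 2/9)

Apply the Gram-Schmidt recurrence
  u_1 = v_1
  u_i = v_i − Σ_{j<i} ((v_i · u_j) / (u_j · u_j)) · u_j.

Step by step this gives:
  u_1 = (0, 1, 1, 0)
  u_2 = (2, -1/2, 1/2, -3)
  u_3 = (32/27, 46/27, -46/27, 2/9)

Orthogonality check:
  u_2 · u_1 = 0 (should be 0)
  u_3 · u_1 = 0 (should be 0)
  u_3 · u_2 = 0 (should be 0)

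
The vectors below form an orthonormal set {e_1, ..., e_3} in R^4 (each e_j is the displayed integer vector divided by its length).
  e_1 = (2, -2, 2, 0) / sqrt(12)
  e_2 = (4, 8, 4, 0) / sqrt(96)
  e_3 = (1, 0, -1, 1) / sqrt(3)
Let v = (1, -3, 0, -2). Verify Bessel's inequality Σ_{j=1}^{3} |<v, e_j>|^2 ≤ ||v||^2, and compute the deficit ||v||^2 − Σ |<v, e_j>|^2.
Σ |<v, e_j>|^2 = 59/6; ||v||^2 = 14; deficit = 25/6

Write each e_j = u_j / sqrt(<u_j, u_j>) where u_j is the displayed integer vector. Then <v, e_j> = <v, u_j> / sqrt(<u_j, u_j>), so |<v, e_j>|^2 = <v, u_j>^2 / <u_j, u_j>.
Coefficients: <v, e_1> = 8/sqrt(12), <v, e_2> = -20/sqrt(96), <v, e_3> = -1/sqrt(3).
Square and sum: Σ |<v, e_j>|^2 = 59/6.
Compute ||v||^2 = v·v = 14.
Deficit = 14 − 59/6 = 25/6 ≥ 0, confirming Bessel's inequality. (The deficit equals ||v − Σ <v,e_j> e_j||^2, the squared distance from v to span{e_j}.)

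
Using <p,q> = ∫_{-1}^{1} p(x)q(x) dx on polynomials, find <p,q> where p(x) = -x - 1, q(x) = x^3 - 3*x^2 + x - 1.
<p,q> = 44/15

Expand the product: p(x)·q(x) = -x^4 + 2*x^3 + 2*x^2 + 1.
∫_{-1}^{1} of each monomial x^k gives [2/(k+1) if k even, 0 if k odd]. Integrating term-by-term (or equivalently evaluating the antiderivative F(x) = -x^5/5 + x^4/2 + 2*x^3/3 + x at the endpoints):
  F(1) − F(−1) = 59/30 − (-29/30) = 44/15.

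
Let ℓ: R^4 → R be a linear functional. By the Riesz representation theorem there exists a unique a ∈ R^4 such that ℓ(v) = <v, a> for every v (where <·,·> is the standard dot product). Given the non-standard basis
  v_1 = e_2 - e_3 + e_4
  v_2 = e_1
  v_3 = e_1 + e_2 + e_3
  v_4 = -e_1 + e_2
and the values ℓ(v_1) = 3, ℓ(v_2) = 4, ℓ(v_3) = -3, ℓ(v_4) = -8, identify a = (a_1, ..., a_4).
a = (4, -4, -3, 4)

Write a = (a_1, ..., a_4) in the standard basis. For each basis vector v_i, ℓ(v_i) = <v_i, a> is a linear equation in the a_j's. Collect the n equations into a matrix system V a = ℓ, where row i of V is v_i (expressed in the standard basis). Since V is invertible (lower-triangular with 1s on the diagonal, up to permutation), solve by back-substitution:
  V =
[[0, 1, -1, 1],
 [1, 0, 0, 0],
 [1, 1, 1, 0],
 [-1, 1, 0, 0]]
  V a = (3, 4, -3, -8)
Solving gives a = (4, -4, -3, 4).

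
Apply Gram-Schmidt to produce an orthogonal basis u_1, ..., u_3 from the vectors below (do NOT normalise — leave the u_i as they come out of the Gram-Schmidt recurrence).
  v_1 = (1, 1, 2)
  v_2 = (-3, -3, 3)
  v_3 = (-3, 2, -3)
Orthogonal basis:
  u_1 = (1, 1, 2)
  u_2 = (-3, -3, 3)
  u_3 = (-5/2, 5/2, 0)

Apply the Gram-Schmidt recurrence
  u_1 = v_1
  u_i = v_i − Σ_{j<i} ((v_i · u_j) / (u_j · u_j)) · u_j.

Step by step this gives:
  u_1 = (1, 1, 2)
  u_2 = (-3, -3, 3)
  u_3 = (-5/2, 5/2, 0)

Orthogonality check:
  u_2 · u_1 = 0 (should be 0)
  u_3 · u_1 = 0 (should be 0)
  u_3 · u_2 = 0 (should be 0)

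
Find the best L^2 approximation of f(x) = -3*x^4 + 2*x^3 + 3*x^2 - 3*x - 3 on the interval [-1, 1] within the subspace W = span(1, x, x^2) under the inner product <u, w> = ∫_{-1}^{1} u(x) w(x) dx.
g(x) = 3*x^2/7 - 9*x/5 - 96/35

The best approximation g ∈ W is the orthogonal projection of f onto W. Writing g = a_0 + a_1 x + a_2 x^2, the coefficients solve the normal equations G · a = b where
  G_{ij} = <φ_i, φ_j> and b_i = <f, φ_i>, with φ_0 = 1, φ_1 = x, φ_2 = x^2.
G =
  [2, 0, 2/3]
  [0, 2/3, 0]
  [2/3, 0, 2/5],
b = (-26/5, -6/5, -58/35).
Solving gives a_0 = -96/35, a_1 = -9/5, a_2 = 3/7, so
  g(x) = 3*x^2/7 - 9*x/5 - 96/35.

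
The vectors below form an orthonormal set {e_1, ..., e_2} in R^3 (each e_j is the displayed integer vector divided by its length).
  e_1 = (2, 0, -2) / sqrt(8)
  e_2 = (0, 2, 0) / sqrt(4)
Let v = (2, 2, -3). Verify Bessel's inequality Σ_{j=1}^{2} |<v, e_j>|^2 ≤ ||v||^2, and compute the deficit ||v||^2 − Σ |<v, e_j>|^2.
Σ |<v, e_j>|^2 = 33/2; ||v||^2 = 17; deficit = 1/2

Write each e_j = u_j / sqrt(<u_j, u_j>) where u_j is the displayed integer vector. Then <v, e_j> = <v, u_j> / sqrt(<u_j, u_j>), so |<v, e_j>|^2 = <v, u_j>^2 / <u_j, u_j>.
Coefficients: <v, e_1> = 10/sqrt(8), <v, e_2> = 4/sqrt(4).
Square and sum: Σ |<v, e_j>|^2 = 33/2.
Compute ||v||^2 = v·v = 17.
Deficit = 17 − 33/2 = 1/2 ≥ 0, confirming Bessel's inequality. (The deficit equals ||v − Σ <v,e_j> e_j||^2, the squared distance from v to span{e_j}.)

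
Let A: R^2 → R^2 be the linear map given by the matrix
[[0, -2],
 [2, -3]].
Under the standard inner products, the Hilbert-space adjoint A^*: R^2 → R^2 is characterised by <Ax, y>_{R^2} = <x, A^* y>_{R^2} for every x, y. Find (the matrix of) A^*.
A^* = A^T =
[[0, 2],
 [-2, -3]]

For real matrices with standard dot products, the defining identity <Ax, y> = <x, A^* y> gives (Ax)^T y = x^T (A^*) y, i.e. x^T A^T y = x^T (A^*) y. Since this holds for all x, y, we must have A^* = A^T. Therefore
A^* =
[[0, 2],
 [-2, -3]].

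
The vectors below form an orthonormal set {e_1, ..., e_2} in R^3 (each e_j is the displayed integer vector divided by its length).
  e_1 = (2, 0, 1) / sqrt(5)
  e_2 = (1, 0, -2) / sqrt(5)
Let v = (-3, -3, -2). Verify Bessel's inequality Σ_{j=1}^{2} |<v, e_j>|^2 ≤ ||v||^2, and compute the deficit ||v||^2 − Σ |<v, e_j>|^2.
Σ |<v, e_j>|^2 = 13; ||v||^2 = 22; deficit = 9

Write each e_j = u_j / sqrt(<u_j, u_j>) where u_j is the displayed integer vector. Then <v, e_j> = <v, u_j> / sqrt(<u_j, u_j>), so |<v, e_j>|^2 = <v, u_j>^2 / <u_j, u_j>.
Coefficients: <v, e_1> = -8/sqrt(5), <v, e_2> = 1/sqrt(5).
Square and sum: Σ |<v, e_j>|^2 = 13.
Compute ||v||^2 = v·v = 22.
Deficit = 22 − 13 = 9 ≥ 0, confirming Bessel's inequality. (The deficit equals ||v − Σ <v,e_j> e_j||^2, the squared distance from v to span{e_j}.)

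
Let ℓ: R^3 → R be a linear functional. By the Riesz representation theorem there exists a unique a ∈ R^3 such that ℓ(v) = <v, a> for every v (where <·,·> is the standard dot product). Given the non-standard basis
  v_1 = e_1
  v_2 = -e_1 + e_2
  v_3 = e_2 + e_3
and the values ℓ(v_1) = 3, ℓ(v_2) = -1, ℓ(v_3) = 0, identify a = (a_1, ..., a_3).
a = (3, 2, -2)

Write a = (a_1, ..., a_3) in the standard basis. For each basis vector v_i, ℓ(v_i) = <v_i, a> is a linear equation in the a_j's. Collect the n equations into a matrix system V a = ℓ, where row i of V is v_i (expressed in the standard basis). Since V is invertible (lower-triangular with 1s on the diagonal, up to permutation), solve by back-substitution:
  V =
[[1, 0, 0],
 [-1, 1, 0],
 [0, 1, 1]]
  V a = (3, -1, 0)
Solving gives a = (3, 2, -2).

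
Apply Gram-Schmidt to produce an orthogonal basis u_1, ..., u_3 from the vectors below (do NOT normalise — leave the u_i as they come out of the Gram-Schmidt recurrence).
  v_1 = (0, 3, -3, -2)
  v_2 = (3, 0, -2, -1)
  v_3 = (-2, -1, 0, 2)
Orthogonal basis:
  u_1 = (0, 3, -3, -2)
  u_2 = (3, -12/11, -10/11, -3/11)
  u_3 = (-32/61, -71/122, -171/122, 75/61)

Apply the Gram-Schmidt recurrence
  u_1 = v_1
  u_i = v_i − Σ_{j<i} ((v_i · u_j) / (u_j · u_j)) · u_j.

Step by step this gives:
  u_1 = (0, 3, -3, -2)
  u_2 = (3, -12/11, -10/11, -3/11)
  u_3 = (-32/61, -71/122, -171/122, 75/61)

Orthogonality check:
  u_2 · u_1 = 0 (should be 0)
  u_3 · u_1 = 0 (should be 0)
  u_3 · u_2 = 0 (should be 0)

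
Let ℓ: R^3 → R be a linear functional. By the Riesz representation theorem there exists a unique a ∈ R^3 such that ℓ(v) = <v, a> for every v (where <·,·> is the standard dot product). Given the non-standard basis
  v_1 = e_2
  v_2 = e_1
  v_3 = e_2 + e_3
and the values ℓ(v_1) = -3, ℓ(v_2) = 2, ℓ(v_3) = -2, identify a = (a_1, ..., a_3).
a = (2, -3, 1)

Write a = (a_1, ..., a_3) in the standard basis. For each basis vector v_i, ℓ(v_i) = <v_i, a> is a linear equation in the a_j's. Collect the n equations into a matrix system V a = ℓ, where row i of V is v_i (expressed in the standard basis). Since V is invertible (lower-triangular with 1s on the diagonal, up to permutation), solve by back-substitution:
  V =
[[0, 1, 0],
 [1, 0, 0],
 [0, 1, 1]]
  V a = (-3, 2, -2)
Solving gives a = (2, -3, 1).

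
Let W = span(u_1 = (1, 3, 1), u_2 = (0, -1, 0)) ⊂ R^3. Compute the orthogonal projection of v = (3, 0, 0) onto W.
proj_W(v) = (3/2, 0, 3/2)

Set up U = [u_1 | ... | u_2] ∈ R^(3×2). The projector onto W = col(U) is P = U (U^T U)^(-1) U^T.
Compute U^T U =
  [11, -3]
  [-3, 1],
and U^T v = (3, 0).
Solve U^T U · c = U^T v for the coefficients: c = (3/2, 9/2). The projection is proj_W(v) = U c.
Check: (v - proj_W(v)) · u_1 = 0  (should be 0).
Check: (v - proj_W(v)) · u_2 = 0  (should be 0).
Result: proj_W(v) = (3/2, 0, 3/2).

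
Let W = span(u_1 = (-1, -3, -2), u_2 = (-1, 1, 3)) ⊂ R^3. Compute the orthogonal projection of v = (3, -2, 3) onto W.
proj_W(v) = (-31/90, 7/18, 49/45)

Set up U = [u_1 | ... | u_2] ∈ R^(3×2). The projector onto W = col(U) is P = U (U^T U)^(-1) U^T.
Compute U^T U =
  [14, -8]
  [-8, 11],
and U^T v = (-3, 4).
Solve U^T U · c = U^T v for the coefficients: c = (-1/90, 16/45). The projection is proj_W(v) = U c.
Check: (v - proj_W(v)) · u_1 = 0  (should be 0).
Check: (v - proj_W(v)) · u_2 = 0  (should be 0).
Result: proj_W(v) = (-31/90, 7/18, 49/45).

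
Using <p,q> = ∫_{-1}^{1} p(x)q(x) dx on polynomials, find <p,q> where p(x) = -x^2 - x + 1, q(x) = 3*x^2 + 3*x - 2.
<p,q> = -58/15

Expand the product: p(x)·q(x) = -3*x^4 - 6*x^3 + 2*x^2 + 5*x - 2.
∫_{-1}^{1} of each monomial x^k gives [2/(k+1) if k even, 0 if k odd]. Integrating term-by-term (or equivalently evaluating the antiderivative F(x) = -3*x^5/5 - 3*x^4/2 + 2*x^3/3 + 5*x^2/2 - 2*x at the endpoints):
  F(1) − F(−1) = -14/15 − (44/15) = -58/15.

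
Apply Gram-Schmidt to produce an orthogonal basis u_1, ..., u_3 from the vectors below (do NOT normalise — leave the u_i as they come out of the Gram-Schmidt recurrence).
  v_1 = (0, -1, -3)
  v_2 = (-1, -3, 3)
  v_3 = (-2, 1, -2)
Orthogonal basis:
  u_1 = (0, -1, -3)
  u_2 = (-1, -18/5, 6/5)
  u_3 = (-174/77, 87/154, -29/154)

Apply the Gram-Schmidt recurrence
  u_1 = v_1
  u_i = v_i − Σ_{j<i} ((v_i · u_j) / (u_j · u_j)) · u_j.

Step by step this gives:
  u_1 = (0, -1, -3)
  u_2 = (-1, -18/5, 6/5)
  u_3 = (-174/77, 87/154, -29/154)

Orthogonality check:
  u_2 · u_1 = 0 (should be 0)
  u_3 · u_1 = 0 (should be 0)
  u_3 · u_2 = 0 (should be 0)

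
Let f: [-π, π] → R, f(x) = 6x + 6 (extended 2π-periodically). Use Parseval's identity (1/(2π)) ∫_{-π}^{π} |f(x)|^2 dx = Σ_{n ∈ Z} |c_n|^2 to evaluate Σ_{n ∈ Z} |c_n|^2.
Σ |c_n|^2 = 12π^2 + 36

Expand and integrate term by term over [-π, π]:
  ∫ (6x)^2 dx = 36·(2π^3/3); ∫ 2·6·(6)·x dx = 0 (odd integrand); ∫ 6^2 dx = 36·2π.
So (1/(2π)) ∫_{-π}^{π} (6x + 6)^2 dx = 36π^2/3 + 36 = 12π^2 + 36.
Parseval ⇒ Σ |c_n|^2 = 12π^2 + 36.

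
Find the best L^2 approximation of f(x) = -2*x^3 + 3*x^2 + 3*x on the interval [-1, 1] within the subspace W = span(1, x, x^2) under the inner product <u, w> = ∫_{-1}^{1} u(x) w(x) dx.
g(x) = 3*x^2 + 9*x/5

The best approximation g ∈ W is the orthogonal projection of f onto W. Writing g = a_0 + a_1 x + a_2 x^2, the coefficients solve the normal equations G · a = b where
  G_{ij} = <φ_i, φ_j> and b_i = <f, φ_i>, with φ_0 = 1, φ_1 = x, φ_2 = x^2.
G =
  [2, 0, 2/3]
  [0, 2/3, 0]
  [2/3, 0, 2/5],
b = (2, 6/5, 6/5).
Solving gives a_0 = 0, a_1 = 9/5, a_2 = 3, so
  g(x) = 3*x^2 + 9*x/5.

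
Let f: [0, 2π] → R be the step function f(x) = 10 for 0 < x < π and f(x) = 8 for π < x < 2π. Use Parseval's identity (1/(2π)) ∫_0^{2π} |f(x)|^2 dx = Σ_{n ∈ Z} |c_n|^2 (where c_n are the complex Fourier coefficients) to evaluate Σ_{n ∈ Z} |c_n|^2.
Σ |c_n|^2 = 82

Parseval equates the L^2 energy of f (normalised by 1/(2π)) with the ℓ^2 sum of its Fourier coefficients: (1/(2π)) ∫_0^{2π} |f|^2 = Σ |c_n|^2.
Compute the left side: (1/(2π)) [∫_0^π 10^2 dx + ∫_π^{2π} 8^2 dx] = (1/(2π)) · (100π + 64π) = (100 + 64)/2 = 82.
So Σ_{n ∈ Z} |c_n|^2 = 82.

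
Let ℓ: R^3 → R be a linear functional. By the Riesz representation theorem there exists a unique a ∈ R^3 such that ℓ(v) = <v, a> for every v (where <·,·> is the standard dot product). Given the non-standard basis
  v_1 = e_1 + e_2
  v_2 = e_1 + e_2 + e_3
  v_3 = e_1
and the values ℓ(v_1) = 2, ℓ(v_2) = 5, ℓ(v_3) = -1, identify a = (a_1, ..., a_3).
a = (-1, 3, 3)

Write a = (a_1, ..., a_3) in the standard basis. For each basis vector v_i, ℓ(v_i) = <v_i, a> is a linear equation in the a_j's. Collect the n equations into a matrix system V a = ℓ, where row i of V is v_i (expressed in the standard basis). Since V is invertible (lower-triangular with 1s on the diagonal, up to permutation), solve by back-substitution:
  V =
[[1, 1, 0],
 [1, 1, 1],
 [1, 0, 0]]
  V a = (2, 5, -1)
Solving gives a = (-1, 3, 3).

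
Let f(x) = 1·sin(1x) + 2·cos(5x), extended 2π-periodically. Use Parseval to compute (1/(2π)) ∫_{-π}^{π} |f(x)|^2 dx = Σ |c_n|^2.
Σ |c_n|^2 = 5/2

Expand |f|^2 and use orthogonality of {sin(nx), cos(mx)} on [-π, π]:
  ∫_{-π}^{π} sin(nx)^2 dx = π, ∫ cos(mx)^2 dx = π, and cross terms integrate to 0.
So ∫_{-π}^{π} f(x)^2 dx = 1^2 · π + 2^2 · π = (1 + 4)π.
Divide by 2π: (1 + 4)/2 = 5/2.
By Parseval, this equals Σ |c_n|^2.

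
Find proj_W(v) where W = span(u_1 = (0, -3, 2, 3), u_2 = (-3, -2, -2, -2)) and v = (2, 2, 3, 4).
proj_W(v) = (720/223, 246/223, 636/223, 714/223)

Set up U = [u_1 | ... | u_2] ∈ R^(4×2). The projector onto W = col(U) is P = U (U^T U)^(-1) U^T.
Compute U^T U =
  [22, -4]
  [-4, 21],
and U^T v = (12, -24).
Solve U^T U · c = U^T v for the coefficients: c = (78/223, -240/223). The projection is proj_W(v) = U c.
Check: (v - proj_W(v)) · u_1 = 0  (should be 0).
Check: (v - proj_W(v)) · u_2 = 0  (should be 0).
Result: proj_W(v) = (720/223, 246/223, 636/223, 714/223).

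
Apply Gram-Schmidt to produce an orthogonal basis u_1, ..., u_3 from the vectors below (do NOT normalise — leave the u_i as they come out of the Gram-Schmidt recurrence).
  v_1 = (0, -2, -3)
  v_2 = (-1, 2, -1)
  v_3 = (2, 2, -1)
Orthogonal basis:
  u_1 = (0, -2, -3)
  u_2 = (-1, 24/13, -16/13)
  u_3 = (192/77, 72/77, -48/77)

Apply the Gram-Schmidt recurrence
  u_1 = v_1
  u_i = v_i − Σ_{j<i} ((v_i · u_j) / (u_j · u_j)) · u_j.

Step by step this gives:
  u_1 = (0, -2, -3)
  u_2 = (-1, 24/13, -16/13)
  u_3 = (192/77, 72/77, -48/77)

Orthogonality check:
  u_2 · u_1 = 0 (should be 0)
  u_3 · u_1 = 0 (should be 0)
  u_3 · u_2 = 0 (should be 0)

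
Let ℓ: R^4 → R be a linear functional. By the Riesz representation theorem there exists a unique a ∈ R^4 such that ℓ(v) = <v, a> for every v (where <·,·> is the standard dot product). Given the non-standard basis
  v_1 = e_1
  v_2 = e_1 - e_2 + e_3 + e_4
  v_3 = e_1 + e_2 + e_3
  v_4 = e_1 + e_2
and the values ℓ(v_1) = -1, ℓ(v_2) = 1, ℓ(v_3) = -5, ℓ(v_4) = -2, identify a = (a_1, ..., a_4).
a = (-1, -1, -3, 4)

Write a = (a_1, ..., a_4) in the standard basis. For each basis vector v_i, ℓ(v_i) = <v_i, a> is a linear equation in the a_j's. Collect the n equations into a matrix system V a = ℓ, where row i of V is v_i (expressed in the standard basis). Since V is invertible (lower-triangular with 1s on the diagonal, up to permutation), solve by back-substitution:
  V =
[[1, 0, 0, 0],
 [1, -1, 1, 1],
 [1, 1, 1, 0],
 [1, 1, 0, 0]]
  V a = (-1, 1, -5, -2)
Solving gives a = (-1, -1, -3, 4).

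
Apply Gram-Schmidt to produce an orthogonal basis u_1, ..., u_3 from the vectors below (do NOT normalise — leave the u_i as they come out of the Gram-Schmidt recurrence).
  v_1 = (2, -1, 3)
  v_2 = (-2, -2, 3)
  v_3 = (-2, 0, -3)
Orthogonal basis:
  u_1 = (2, -1, 3)
  u_2 = (-3, -3/2, 3/2)
  u_3 = (4/21, -16/21, -8/21)

Apply the Gram-Schmidt recurrence
  u_1 = v_1
  u_i = v_i − Σ_{j<i} ((v_i · u_j) / (u_j · u_j)) · u_j.

Step by step this gives:
  u_1 = (2, -1, 3)
  u_2 = (-3, -3/2, 3/2)
  u_3 = (4/21, -16/21, -8/21)

Orthogonality check:
  u_2 · u_1 = 0 (should be 0)
  u_3 · u_1 = 0 (should be 0)
  u_3 · u_2 = 0 (should be 0)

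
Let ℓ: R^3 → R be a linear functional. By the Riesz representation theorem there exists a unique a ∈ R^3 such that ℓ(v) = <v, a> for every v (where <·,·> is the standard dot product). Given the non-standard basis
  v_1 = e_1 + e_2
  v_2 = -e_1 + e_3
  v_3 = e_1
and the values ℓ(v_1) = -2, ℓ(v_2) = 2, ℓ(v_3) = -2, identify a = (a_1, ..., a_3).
a = (-2, 0, 0)

Write a = (a_1, ..., a_3) in the standard basis. For each basis vector v_i, ℓ(v_i) = <v_i, a> is a linear equation in the a_j's. Collect the n equations into a matrix system V a = ℓ, where row i of V is v_i (expressed in the standard basis). Since V is invertible (lower-triangular with 1s on the diagonal, up to permutation), solve by back-substitution:
  V =
[[1, 1, 0],
 [-1, 0, 1],
 [1, 0, 0]]
  V a = (-2, 2, -2)
Solving gives a = (-2, 0, 0).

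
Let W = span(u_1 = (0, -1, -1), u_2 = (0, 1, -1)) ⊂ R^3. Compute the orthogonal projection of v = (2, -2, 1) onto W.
proj_W(v) = (0, -2, 1)

Set up U = [u_1 | ... | u_2] ∈ R^(3×2). The projector onto W = col(U) is P = U (U^T U)^(-1) U^T.
Compute U^T U =
  [2, 0]
  [0, 2],
and U^T v = (1, -3).
Solve U^T U · c = U^T v for the coefficients: c = (1/2, -3/2). The projection is proj_W(v) = U c.
Check: (v - proj_W(v)) · u_1 = 0  (should be 0).
Check: (v - proj_W(v)) · u_2 = 0  (should be 0).
Result: proj_W(v) = (0, -2, 1).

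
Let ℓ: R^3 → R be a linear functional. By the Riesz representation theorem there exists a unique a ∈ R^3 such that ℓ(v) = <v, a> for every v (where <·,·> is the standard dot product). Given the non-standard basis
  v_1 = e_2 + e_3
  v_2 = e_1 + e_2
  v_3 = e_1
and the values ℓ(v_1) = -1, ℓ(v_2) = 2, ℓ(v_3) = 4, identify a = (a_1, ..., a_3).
a = (4, -2, 1)

Write a = (a_1, ..., a_3) in the standard basis. For each basis vector v_i, ℓ(v_i) = <v_i, a> is a linear equation in the a_j's. Collect the n equations into a matrix system V a = ℓ, where row i of V is v_i (expressed in the standard basis). Since V is invertible (lower-triangular with 1s on the diagonal, up to permutation), solve by back-substitution:
  V =
[[0, 1, 1],
 [1, 1, 0],
 [1, 0, 0]]
  V a = (-1, 2, 4)
Solving gives a = (4, -2, 1).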